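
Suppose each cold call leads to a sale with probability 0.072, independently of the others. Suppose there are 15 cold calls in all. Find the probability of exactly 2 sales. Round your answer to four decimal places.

X ~ Binomial(n=15, p=0.072).
P(X=2) = C(15,2) · p^2 · (1−p)^13
= 105 · 0.005184 · 0.37855 = 0.206053

0.2061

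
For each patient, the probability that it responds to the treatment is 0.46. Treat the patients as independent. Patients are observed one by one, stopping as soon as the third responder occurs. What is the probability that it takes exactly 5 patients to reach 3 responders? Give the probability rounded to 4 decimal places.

0.1703

Y = trial on which the third success occurs; negative binomial, r=3, p=0.46.
P(Y=5) = C(4,2) · p^3 · (1−p)^2
= 6 · 0.097336 · 0.2916 = 0.170299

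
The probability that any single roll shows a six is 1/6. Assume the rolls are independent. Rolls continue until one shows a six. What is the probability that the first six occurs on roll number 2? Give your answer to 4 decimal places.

0.1389

Geometric (trials to first success), p = 0.166667.
P(Y = 2) = (1−p)^1 · p = 0.83333 · 0.166667 = 0.138889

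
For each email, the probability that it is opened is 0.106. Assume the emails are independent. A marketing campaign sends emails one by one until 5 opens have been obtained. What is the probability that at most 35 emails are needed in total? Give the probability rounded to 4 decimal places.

0.3113

Finishing within 35 emails ⇔ at least 5 successes in the first 35. With X ~ Binomial(35, 0.106), P(Y ≤ 35) = 1 − P(X ≤ 4).
  k=0: C(35,0)·0.106^0·0.894^35 = 0.019807
  k=1: C(35,1)·0.106^1·0.894^34 = 0.082196
  k=2: C(35,2)·0.106^2·0.894^33 = 0.165679
  k=3: C(35,3)·0.106^3·0.894^32 = 0.216087
  k=4: C(35,4)·0.106^4·0.894^31 = 0.204968
1 − 0.688736 = 0.311264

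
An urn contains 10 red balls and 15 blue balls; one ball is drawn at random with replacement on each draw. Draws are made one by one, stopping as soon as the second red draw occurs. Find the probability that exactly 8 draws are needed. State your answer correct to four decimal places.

Y = trial on which the second success occurs; negative binomial, r=2, p=0.40.
P(Y=8) = C(7,1) · p^2 · (1−p)^6
= 7 · 0.16 · 0.046656 = 0.052255

0.0523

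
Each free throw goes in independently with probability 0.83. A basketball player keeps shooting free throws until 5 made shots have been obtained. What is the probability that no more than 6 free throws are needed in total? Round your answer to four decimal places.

Finishing within 6 free throws ⇔ at least 5 successes in the first 6. With X ~ Binomial(6, 0.83), P(Y ≤ 6) = 1 − P(X ≤ 4).
  k=0: C(6,0)·0.83^0·0.17^6 = 0.000024
  k=1: C(6,1)·0.83^1·0.17^5 = 0.000707
  k=2: C(6,2)·0.83^2·0.17^4 = 0.008631
  k=3: C(6,3)·0.83^3·0.17^3 = 0.056184
  k=4: C(6,4)·0.83^4·0.17^2 = 0.205732
1 − 0.271277 = 0.728723

0.7287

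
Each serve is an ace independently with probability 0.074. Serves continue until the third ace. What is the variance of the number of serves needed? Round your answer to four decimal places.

507.3046

Y = total serves until the third success; negative binomial with r=3, p=0.074.
Var(Y) = r(1−p)/p² = 3·0.926 / 0.074² = 507.304602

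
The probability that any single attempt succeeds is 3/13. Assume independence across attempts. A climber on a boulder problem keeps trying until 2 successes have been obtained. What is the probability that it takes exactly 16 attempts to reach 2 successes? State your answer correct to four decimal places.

Y = trial on which the second success occurs; negative binomial, r=2, p=0.230769.
P(Y=16) = C(15,1) · p^2 · (1−p)^14
= 15 · 0.053254 · 0.025398 = 0.020288

0.0203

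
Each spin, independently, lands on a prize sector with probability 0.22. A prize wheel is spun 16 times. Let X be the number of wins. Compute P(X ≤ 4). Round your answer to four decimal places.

X ~ Binomial(16, 0.22); P(X ≤ 4) = Σ C(16,k) p^k (1−p)^(16−k) over k:
  k=0: C(16,0)·0.22^0·0.78^16 = 0.018772
  k=1: C(16,1)·0.22^1·0.78^15 = 0.084715
  k=2: C(16,2)·0.22^2·0.78^14 = 0.179205
  k=3: C(16,3)·0.22^3·0.78^13 = 0.235877
  k=4: C(16,4)·0.22^4·0.78^12 = 0.216221
Total = 0.734791

0.7348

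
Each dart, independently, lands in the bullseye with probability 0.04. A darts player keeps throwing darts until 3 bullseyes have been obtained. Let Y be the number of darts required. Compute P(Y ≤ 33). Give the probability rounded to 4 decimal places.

0.1442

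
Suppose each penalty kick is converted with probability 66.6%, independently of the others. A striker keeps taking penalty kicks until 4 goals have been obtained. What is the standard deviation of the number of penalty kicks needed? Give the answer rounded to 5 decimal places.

1.73552

Y = total penalty kicks until the fourth success; negative binomial with r=4, p=0.666.
SD(Y) = √[r(1−p)/p²] = √(3.0120210) = 1.7355175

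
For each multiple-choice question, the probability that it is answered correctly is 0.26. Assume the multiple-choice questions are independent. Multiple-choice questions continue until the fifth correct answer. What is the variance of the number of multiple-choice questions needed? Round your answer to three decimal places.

Y = total multiple-choice questions until the fifth success; negative binomial with r=5, p=0.26.
Var(Y) = r(1−p)/p² = 5·0.74 / 0.26² = 54.73373

54.734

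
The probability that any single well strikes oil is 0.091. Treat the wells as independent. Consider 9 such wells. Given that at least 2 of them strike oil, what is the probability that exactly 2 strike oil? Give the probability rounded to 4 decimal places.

0.7859

X ~ Binomial(9, 0.091). Want P(X=2 | X≥2) = P(X=2) / P(X≥2).
P(X=2) = C(9,2)·0.091^2·0.909^7 = 0.152874
P(X≥2) = 1 − 0.423716 − 0.381764 = 0.194520
Ratio = 0.152874 / 0.194520 = 0.785902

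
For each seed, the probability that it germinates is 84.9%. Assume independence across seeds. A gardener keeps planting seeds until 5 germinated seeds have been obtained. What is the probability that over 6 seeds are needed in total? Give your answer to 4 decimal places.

Needing more than 6 seeds ⇔ fewer than 5 successes in the first 6. With X ~ Binomial(6, 0.849), P(Y > 6) = P(X ≤ 4).
  k=0: C(6,0)·0.849^0·0.151^6 = 0.000012
  k=1: C(6,1)·0.849^1·0.151^5 = 0.000400
  k=2: C(6,2)·0.849^2·0.151^4 = 0.005621
  k=3: C(6,3)·0.849^3·0.151^3 = 0.042139
  k=4: C(6,4)·0.849^4·0.151^2 = 0.177695
P(X ≤ 4) = 0.225867

0.2259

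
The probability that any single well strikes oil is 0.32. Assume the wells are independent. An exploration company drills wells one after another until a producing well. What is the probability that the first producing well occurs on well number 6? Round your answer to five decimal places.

Geometric (trials to first success), p = 0.32.
P(Y = 6) = (1−p)^5 · p = 0.14539 · 0.32 = 0.0465259

0.04653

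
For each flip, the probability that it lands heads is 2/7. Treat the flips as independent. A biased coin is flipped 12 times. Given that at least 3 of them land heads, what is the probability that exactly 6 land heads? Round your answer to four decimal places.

0.0938

X ~ Binomial(12, 0.285714). Want P(X=6 | X≥3) = P(X=6) / P(X≥3).
P(X=6) = C(12,6)·0.285714^6·0.714286^6 = 0.066757
P(X≥3) = 1 − 0.017639 − 0.084665 − 0.186263 = 0.711433
Ratio = 0.066757 / 0.711433 = 0.093834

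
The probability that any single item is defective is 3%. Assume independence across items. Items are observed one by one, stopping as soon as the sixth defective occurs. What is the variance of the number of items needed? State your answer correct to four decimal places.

Y = total items until the sixth success; negative binomial with r=6, p=0.03.
Var(Y) = r(1−p)/p² = 6·0.97 / 0.03² = 6466.666667

6466.6667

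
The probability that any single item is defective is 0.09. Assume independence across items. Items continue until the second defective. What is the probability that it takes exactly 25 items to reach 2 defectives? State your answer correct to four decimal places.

Y = trial on which the second success occurs; negative binomial, r=2, p=0.09.
P(Y=25) = C(24,1) · p^2 · (1−p)^23
= 24 · 0.0081 · 0.11428 = 0.022215

0.0222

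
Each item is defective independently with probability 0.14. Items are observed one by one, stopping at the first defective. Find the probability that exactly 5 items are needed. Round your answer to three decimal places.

0.077

Geometric (trials to first success), p = 0.14.
P(Y = 5) = (1−p)^4 · p = 0.54701 · 0.14 = 0.07658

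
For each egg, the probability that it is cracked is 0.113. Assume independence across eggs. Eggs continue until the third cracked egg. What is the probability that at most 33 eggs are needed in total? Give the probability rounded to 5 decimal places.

0.73666

Finishing within 33 eggs ⇔ at least 3 successes in the first 33. With X ~ Binomial(33, 0.113), P(Y ≤ 33) = 1 − P(X ≤ 2).
  k=0: C(33,0)·0.113^0·0.887^33 = 0.0191196
  k=1: C(33,1)·0.113^1·0.887^32 = 0.0803800
  k=2: C(33,2)·0.113^2·0.887^31 = 0.1638412
1 − 0.2633408 = 0.7366592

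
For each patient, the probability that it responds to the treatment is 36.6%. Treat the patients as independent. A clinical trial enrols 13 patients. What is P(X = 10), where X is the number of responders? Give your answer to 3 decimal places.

0.003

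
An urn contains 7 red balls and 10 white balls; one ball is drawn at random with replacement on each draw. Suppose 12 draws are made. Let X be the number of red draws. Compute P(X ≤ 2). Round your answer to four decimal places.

X ~ Binomial(12, 0.411765); P(X ≤ 2) = Σ C(12,k) p^k (1−p)^(12−k) over k:
  k=0: C(12,0)·0.411765^0·0.588235^12 = 0.001716
  k=1: C(12,1)·0.411765^1·0.588235^11 = 0.014418
  k=2: C(12,2)·0.411765^2·0.588235^10 = 0.055508
Total = 0.071642

0.0716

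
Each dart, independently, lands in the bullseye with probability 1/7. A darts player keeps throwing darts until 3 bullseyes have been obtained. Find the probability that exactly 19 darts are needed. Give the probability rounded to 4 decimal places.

Y = trial on which the third success occurs; negative binomial, r=3, p=0.142857.
P(Y=19) = C(18,2) · p^3 · (1−p)^16
= 153 · 0.0029155 · 0.084889 = 0.037866

0.0379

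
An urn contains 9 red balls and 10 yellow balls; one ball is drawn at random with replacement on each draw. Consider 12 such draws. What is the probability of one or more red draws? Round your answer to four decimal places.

P(at least one) = 1 − P(none) = 1 − (1 − 0.473684)^12
= 1 − 0.000452 = 0.999548

0.9995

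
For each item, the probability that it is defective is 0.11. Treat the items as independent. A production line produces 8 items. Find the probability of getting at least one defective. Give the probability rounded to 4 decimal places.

P(at least one) = 1 − P(none) = 1 − (1 − 0.11)^8
= 1 − 0.393659 = 0.606341

0.6063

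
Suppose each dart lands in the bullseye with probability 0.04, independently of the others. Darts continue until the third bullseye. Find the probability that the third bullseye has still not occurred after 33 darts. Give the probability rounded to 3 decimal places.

0.856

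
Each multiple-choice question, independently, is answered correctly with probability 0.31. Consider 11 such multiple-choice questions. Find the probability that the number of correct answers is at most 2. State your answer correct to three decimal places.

X ~ Binomial(11, 0.31); P(X ≤ 2) = Σ C(11,k) p^k (1−p)^(11−k) over k:
  k=0: C(11,0)·0.31^0·0.69^11 = 0.01688
  k=1: C(11,1)·0.31^1·0.69^10 = 0.08342
  k=2: C(11,2)·0.31^2·0.69^9 = 0.18738
Total = 0.28768

0.288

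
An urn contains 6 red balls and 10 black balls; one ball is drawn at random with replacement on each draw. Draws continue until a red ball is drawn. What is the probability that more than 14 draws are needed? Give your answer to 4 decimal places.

Y = number of draws to the first success; geometric, p = 0.375.
P(Y > 14) = P(first 14 all fail) = (1−p)^14 = 0.001388

0.0014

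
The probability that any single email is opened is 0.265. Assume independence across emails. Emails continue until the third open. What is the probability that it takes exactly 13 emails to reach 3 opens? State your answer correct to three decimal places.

Y = trial on which the third success occurs; negative binomial, r=3, p=0.265.
P(Y=13) = C(12,2) · p^3 · (1−p)^10
= 66 · 0.01861 · 0.046012 = 0.05651

0.057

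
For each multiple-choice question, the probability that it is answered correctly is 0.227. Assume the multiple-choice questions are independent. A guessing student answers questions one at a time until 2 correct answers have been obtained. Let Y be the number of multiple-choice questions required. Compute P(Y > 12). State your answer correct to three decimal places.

Needing more than 12 multiple-choice questions ⇔ fewer than 2 successes in the first 12. With X ~ Binomial(12, 0.227), P(Y > 12) = P(X ≤ 1).
  k=0: C(12,0)·0.227^0·0.773^12 = 0.04551
  k=1: C(12,1)·0.227^1·0.773^11 = 0.16039
P(X ≤ 1) = 0.20591

0.206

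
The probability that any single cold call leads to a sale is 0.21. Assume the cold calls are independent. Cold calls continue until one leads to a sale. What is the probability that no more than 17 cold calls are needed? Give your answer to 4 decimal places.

Y = number of cold calls to the first success; geometric, p = 0.21.
P(Y ≤ 17) = 1 − (1−p)^17 = 1 − 0.018183 = 0.981817

0.9818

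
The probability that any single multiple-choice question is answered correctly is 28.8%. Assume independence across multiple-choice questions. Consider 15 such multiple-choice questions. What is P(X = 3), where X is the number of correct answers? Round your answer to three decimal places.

0.184

X ~ Binomial(n=15, p=0.288).
P(X=3) = C(15,3) · p^3 · (1−p)^12
= 455 · 0.023888 · 0.016973 = 0.18448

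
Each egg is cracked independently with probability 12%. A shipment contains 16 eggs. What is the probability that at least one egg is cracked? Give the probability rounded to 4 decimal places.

P(at least one) = 1 − P(none) = 1 − (1 − 0.12)^16
= 1 − 0.129337 = 0.870663

0.8707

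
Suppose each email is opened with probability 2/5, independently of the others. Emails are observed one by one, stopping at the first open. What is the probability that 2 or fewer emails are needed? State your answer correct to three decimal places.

0.640

Y = number of emails to the first success; geometric, p = 0.40.
P(Y ≤ 2) = 1 − (1−p)^2 = 1 − 0.36000 = 0.64000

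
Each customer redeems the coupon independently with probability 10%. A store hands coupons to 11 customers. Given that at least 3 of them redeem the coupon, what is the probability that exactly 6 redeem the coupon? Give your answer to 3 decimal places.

0.003

X ~ Binomial(11, 0.10). Want P(X=6 | X≥3) = P(X=6) / P(X≥3).
P(X=6) = C(11,6)·0.10^6·0.90^5 = 0.00027
P(X≥3) = 1 − 0.31381 − 0.38355 − 0.21308 = 0.08956
Ratio = 0.00027 / 0.08956 = 0.00305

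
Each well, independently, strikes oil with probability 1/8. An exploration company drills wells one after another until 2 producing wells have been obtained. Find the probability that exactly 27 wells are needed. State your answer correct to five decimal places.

Y = trial on which the second success occurs; negative binomial, r=2, p=0.125.
P(Y=27) = C(26,1) · p^2 · (1−p)^25
= 26 · 0.015625 · 0.035498 = 0.0144210

0.01442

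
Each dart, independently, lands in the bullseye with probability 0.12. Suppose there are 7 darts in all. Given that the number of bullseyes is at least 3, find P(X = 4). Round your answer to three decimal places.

0.119

X ~ Binomial(7, 0.12). Want P(X=4 | X≥3) = P(X=4) / P(X≥3).
P(X=4) = C(7,4)·0.12^4·0.88^3 = 0.00495
P(X≥3) = 1 − 0.40868 − 0.39010 − 0.15959 = 0.04164
Ratio = 0.00495 / 0.04164 = 0.11878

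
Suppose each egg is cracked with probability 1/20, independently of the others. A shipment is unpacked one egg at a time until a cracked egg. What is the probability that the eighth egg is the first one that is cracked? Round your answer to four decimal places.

Geometric (trials to first success), p = 0.05.
P(Y = 8) = (1−p)^7 · p = 0.69834 · 0.05 = 0.034917

0.0349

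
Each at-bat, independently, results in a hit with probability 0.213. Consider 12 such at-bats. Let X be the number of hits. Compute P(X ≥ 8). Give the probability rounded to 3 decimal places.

X ~ Binomial(12, 0.213); P(X ≥ 8) = Σ C(12,k) p^k (1−p)^(12−k) over k:
  k=8: C(12,8)·0.213^8·0.787^4 = 0.00080
  k=9: C(12,9)·0.213^9·0.787^3 = 0.00010
  k=10: C(12,10)·0.213^10·0.787^2 = 0.00001
  k=11: C(12,11)·0.213^11·0.787^1 = 0.00000
  k=12: C(12,12)·0.213^12·0.787^0 = 0.00000
Total = 0.00091

0.001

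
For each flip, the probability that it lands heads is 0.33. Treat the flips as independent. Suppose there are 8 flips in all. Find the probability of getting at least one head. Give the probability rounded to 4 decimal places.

0.9594

P(at least one) = 1 − P(none) = 1 − (1 − 0.33)^8
= 1 − 0.040607 = 0.959393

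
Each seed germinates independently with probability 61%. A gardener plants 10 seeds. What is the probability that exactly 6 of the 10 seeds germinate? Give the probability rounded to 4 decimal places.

0.2503

X ~ Binomial(n=10, p=0.61).
P(X=6) = C(10,6) · p^6 · (1−p)^4
= 210 · 0.05152 · 0.023134 = 0.250298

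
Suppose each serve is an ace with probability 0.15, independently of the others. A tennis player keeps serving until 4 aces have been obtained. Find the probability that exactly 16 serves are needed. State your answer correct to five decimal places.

0.03276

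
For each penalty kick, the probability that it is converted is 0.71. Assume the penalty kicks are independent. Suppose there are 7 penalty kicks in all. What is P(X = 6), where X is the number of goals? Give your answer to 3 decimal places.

0.260

X ~ Binomial(n=7, p=0.71).
P(X=6) = C(7,6) · p^6 · (1−p)^1
= 7 · 0.1281 · 0.29 = 0.26004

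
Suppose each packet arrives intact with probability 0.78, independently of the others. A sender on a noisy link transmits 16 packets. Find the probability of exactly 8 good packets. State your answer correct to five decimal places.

0.00968

X ~ Binomial(n=16, p=0.78).
P(X=8) = C(16,8) · p^8 · (1−p)^8
= 12870 · 0.13701 · 5.4876e-06 = 0.0096765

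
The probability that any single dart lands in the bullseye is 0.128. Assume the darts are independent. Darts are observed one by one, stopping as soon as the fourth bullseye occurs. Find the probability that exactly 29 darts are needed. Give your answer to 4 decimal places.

0.0286

Y = trial on which the fourth success occurs; negative binomial, r=4, p=0.128.
P(Y=29) = C(28,3) · p^4 · (1−p)^25
= 3276 · 0.00026844 · 0.032577 = 0.028648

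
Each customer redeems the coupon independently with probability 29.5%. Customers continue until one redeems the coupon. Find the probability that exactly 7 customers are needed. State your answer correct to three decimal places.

Geometric (trials to first success), p = 0.295.
P(Y = 7) = (1−p)^6 · p = 0.12278 · 0.295 = 0.03622

0.036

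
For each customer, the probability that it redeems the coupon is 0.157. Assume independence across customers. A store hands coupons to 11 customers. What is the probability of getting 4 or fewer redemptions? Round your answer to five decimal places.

X ~ Binomial(11, 0.157); P(X ≤ 4) = Σ C(11,k) p^k (1−p)^(11−k) over k:
  k=0: C(11,0)·0.157^0·0.843^11 = 0.1527930
  k=1: C(11,1)·0.157^1·0.843^10 = 0.3130171
  k=2: C(11,2)·0.157^2·0.843^9 = 0.2914809
  k=3: C(11,3)·0.157^3·0.843^8 = 0.1628559
  k=4: C(11,4)·0.157^4·0.843^7 = 0.0606604
Total = 0.9808074

0.98081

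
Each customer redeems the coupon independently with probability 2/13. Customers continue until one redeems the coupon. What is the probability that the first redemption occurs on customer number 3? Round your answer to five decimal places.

Geometric (trials to first success), p = 0.153846.
P(Y = 3) = (1−p)^2 · p = 0.71598 · 0.153846 = 0.1101502

0.11015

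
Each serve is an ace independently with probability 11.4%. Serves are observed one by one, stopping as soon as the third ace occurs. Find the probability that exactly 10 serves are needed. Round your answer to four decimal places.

Y = trial on which the third success occurs; negative binomial, r=3, p=0.114.
P(Y=10) = C(9,2) · p^3 · (1−p)^7
= 36 · 0.0014815 · 0.42858 = 0.022859

0.0229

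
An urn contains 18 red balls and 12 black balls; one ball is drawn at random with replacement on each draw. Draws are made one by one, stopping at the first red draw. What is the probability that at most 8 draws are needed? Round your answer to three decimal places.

Y = number of draws to the first success; geometric, p = 0.60.
P(Y ≤ 8) = 1 − (1−p)^8 = 1 − 0.00066 = 0.99934

0.999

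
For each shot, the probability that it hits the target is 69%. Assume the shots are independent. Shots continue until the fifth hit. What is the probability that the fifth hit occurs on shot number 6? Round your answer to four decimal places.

0.2424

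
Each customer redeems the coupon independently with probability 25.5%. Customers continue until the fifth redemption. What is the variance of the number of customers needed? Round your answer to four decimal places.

57.2857

Y = total customers until the fifth success; negative binomial with r=5, p=0.255.
Var(Y) = r(1−p)/p² = 5·0.745 / 0.255² = 57.285659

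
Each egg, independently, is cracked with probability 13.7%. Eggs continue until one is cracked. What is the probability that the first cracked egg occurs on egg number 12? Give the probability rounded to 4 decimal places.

0.0271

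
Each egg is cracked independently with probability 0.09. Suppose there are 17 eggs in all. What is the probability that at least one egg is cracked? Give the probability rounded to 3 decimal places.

P(at least one) = 1 − P(none) = 1 − (1 − 0.09)^17
= 1 − 0.20124 = 0.79876

0.799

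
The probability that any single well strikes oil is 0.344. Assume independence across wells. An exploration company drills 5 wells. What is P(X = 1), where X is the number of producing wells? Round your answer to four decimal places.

X ~ Binomial(n=5, p=0.344).
P(X=1) = C(5,1) · p^1 · (1−p)^4
= 5 · 0.344 · 0.18519 = 0.318525

0.3185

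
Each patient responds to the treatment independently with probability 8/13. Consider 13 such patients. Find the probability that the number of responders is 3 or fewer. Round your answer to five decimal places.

0.00561

X ~ Binomial(13, 0.615385); P(X ≤ 3) = Σ C(13,k) p^k (1−p)^(13−k) over k:
  k=0: C(13,0)·0.615385^0·0.384615^13 = 0.0000040
  k=1: C(13,1)·0.615385^1·0.384615^12 = 0.0000838
  k=2: C(13,2)·0.615385^2·0.384615^11 = 0.0008048
  k=3: C(13,3)·0.615385^3·0.384615^10 = 0.0047214
Total = 0.0056141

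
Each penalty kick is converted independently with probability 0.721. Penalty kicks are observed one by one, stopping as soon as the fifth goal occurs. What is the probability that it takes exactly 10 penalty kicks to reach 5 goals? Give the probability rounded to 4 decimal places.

Y = trial on which the fifth success occurs; negative binomial, r=5, p=0.721.
P(Y=10) = C(9,4) · p^5 · (1−p)^5
= 126 · 0.19484 · 0.0016905 = 0.041502

0.0415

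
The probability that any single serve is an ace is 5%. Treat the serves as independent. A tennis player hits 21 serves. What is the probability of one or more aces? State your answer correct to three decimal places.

0.659

P(at least one) = 1 − P(none) = 1 − (1 − 0.05)^21
= 1 − 0.34056 = 0.65944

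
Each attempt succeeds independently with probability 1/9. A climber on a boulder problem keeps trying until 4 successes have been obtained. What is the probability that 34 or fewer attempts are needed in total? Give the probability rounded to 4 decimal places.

Finishing within 34 attempts ⇔ at least 4 successes in the first 34. With X ~ Binomial(34, 0.111111), P(Y ≤ 34) = 1 − P(X ≤ 3).
  k=0: C(34,0)·0.111111^0·0.888889^34 = 0.018231
  k=1: C(34,1)·0.111111^1·0.888889^33 = 0.077482
  k=2: C(34,2)·0.111111^2·0.888889^32 = 0.159807
  k=3: C(34,3)·0.111111^3·0.888889^31 = 0.213077
1 − 0.468598 = 0.531402

0.5314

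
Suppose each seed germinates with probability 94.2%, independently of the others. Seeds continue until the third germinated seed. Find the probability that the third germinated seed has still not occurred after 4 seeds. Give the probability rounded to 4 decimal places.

0.0187

Needing more than 4 seeds ⇔ fewer than 3 successes in the first 4. With X ~ Binomial(4, 0.942), P(Y > 4) = P(X ≤ 2).
  k=0: C(4,0)·0.942^0·0.058^4 = 0.000011
  k=1: C(4,1)·0.942^1·0.058^3 = 0.000735
  k=2: C(4,2)·0.942^2·0.058^2 = 0.017911
P(X ≤ 2) = 0.018657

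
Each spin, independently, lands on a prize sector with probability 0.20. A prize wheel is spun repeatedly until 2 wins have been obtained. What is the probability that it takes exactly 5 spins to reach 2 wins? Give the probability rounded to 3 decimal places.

Y = trial on which the second success occurs; negative binomial, r=2, p=0.20.
P(Y=5) = C(4,1) · p^2 · (1−p)^3
= 4 · 0.04 · 0.512 = 0.08192

0.082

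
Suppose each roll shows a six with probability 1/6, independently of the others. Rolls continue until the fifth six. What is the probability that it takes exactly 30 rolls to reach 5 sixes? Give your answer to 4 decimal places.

0.0320

Y = trial on which the fifth success occurs; negative binomial, r=5, p=0.166667.
P(Y=30) = C(29,4) · p^5 · (1−p)^25
= 23751 · 0.0001286 · 0.010483 = 0.032018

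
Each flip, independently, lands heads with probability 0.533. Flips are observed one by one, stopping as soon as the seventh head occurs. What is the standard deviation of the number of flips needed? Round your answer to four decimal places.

3.3922

Y = total flips until the seventh success; negative binomial with r=7, p=0.533.
SD(Y) = √[r(1−p)/p²] = √(11.506957) = 3.392191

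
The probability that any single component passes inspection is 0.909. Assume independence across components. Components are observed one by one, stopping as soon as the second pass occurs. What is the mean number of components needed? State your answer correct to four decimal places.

2.2002

Y = total components until the second success; negative binomial with r=2, p=0.909.
E[Y] = r / p = 2 / 0.909 = 2.200220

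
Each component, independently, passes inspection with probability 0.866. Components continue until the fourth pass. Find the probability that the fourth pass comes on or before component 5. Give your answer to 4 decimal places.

0.8639

Finishing within 5 components ⇔ at least 4 successes in the first 5. With X ~ Binomial(5, 0.866), P(Y ≤ 5) = 1 − P(X ≤ 3).
  k=0: C(5,0)·0.866^0·0.134^5 = 0.000043
  k=1: C(5,1)·0.866^1·0.134^4 = 0.001396
  k=2: C(5,2)·0.866^2·0.134^3 = 0.018045
  k=3: C(5,3)·0.866^3·0.134^2 = 0.116617
1 − 0.136101 = 0.863899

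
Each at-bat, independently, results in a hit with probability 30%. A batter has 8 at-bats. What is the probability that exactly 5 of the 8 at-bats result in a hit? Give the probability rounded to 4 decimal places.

X ~ Binomial(n=8, p=0.30).
P(X=5) = C(8,5) · p^5 · (1−p)^3
= 56 · 0.00243 · 0.343 = 0.046675

0.0467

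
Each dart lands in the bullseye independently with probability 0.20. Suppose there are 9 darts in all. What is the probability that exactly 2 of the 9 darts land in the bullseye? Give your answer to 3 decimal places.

X ~ Binomial(n=9, p=0.20).
P(X=2) = C(9,2) · p^2 · (1−p)^7
= 36 · 0.04 · 0.20972 = 0.30199

0.302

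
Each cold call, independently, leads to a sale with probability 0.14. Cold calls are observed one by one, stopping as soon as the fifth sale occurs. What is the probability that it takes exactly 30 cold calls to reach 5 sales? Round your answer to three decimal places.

Y = trial on which the fifth success occurs; negative binomial, r=5, p=0.14.
P(Y=30) = C(29,4) · p^5 · (1−p)^25
= 23751 · 5.3782e-05 · 0.023039 = 0.02943

0.029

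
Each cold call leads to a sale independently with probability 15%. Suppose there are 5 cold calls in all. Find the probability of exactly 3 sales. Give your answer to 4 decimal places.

0.0244

X ~ Binomial(n=5, p=0.15).
P(X=3) = C(5,3) · p^3 · (1−p)^2
= 10 · 0.003375 · 0.7225 = 0.024384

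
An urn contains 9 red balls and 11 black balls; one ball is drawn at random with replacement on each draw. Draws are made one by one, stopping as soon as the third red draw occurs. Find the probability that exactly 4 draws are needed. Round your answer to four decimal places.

Y = trial on which the third success occurs; negative binomial, r=3, p=0.45.
P(Y=4) = C(3,2) · p^3 · (1−p)^1
= 3 · 0.091125 · 0.55 = 0.150356

0.1504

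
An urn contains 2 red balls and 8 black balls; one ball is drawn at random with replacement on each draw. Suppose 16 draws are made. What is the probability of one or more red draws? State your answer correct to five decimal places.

P(at least one) = 1 − P(none) = 1 − (1 − 0.20)^16
= 1 − 0.0281475 = 0.9718525

0.97185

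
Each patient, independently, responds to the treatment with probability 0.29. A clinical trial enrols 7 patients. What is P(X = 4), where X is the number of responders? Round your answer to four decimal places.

0.0886

X ~ Binomial(n=7, p=0.29).
P(X=4) = C(7,4) · p^4 · (1−p)^3
= 35 · 0.0070728 · 0.35791 = 0.088600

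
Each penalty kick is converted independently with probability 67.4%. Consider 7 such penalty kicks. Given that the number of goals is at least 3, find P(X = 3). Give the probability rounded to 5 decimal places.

X ~ Binomial(7, 0.674). Want P(X=3 | X≥3) = P(X=3) / P(X≥3).
P(X=3) = C(7,3)·0.674^3·0.326^4 = 0.1210370
P(X≥3) = 1 − 0.0003913 − 0.0056632 − 0.0351259 = 0.9588196
Ratio = 0.1210370 / 0.9588196 = 0.1262354

0.12624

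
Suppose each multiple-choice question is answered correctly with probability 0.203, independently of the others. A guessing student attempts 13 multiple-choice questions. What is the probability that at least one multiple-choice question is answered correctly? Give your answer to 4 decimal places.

P(at least one) = 1 − P(none) = 1 − (1 − 0.203)^13
= 1 − 0.052355 = 0.947645

0.9476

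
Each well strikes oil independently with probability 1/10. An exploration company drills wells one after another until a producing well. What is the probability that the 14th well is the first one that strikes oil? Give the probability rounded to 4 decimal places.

Geometric (trials to first success), p = 0.10.
P(Y = 14) = (1−p)^13 · p = 0.25419 · 0.10 = 0.025419

0.0254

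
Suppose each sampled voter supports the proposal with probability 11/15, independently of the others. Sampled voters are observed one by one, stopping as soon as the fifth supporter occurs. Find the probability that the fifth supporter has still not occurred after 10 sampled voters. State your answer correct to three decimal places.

0.027

Needing more than 10 sampled voters ⇔ fewer than 5 successes in the first 10. With X ~ Binomial(10, 0.733333), P(Y > 10) = P(X ≤ 4).
  k=0: C(10,0)·0.733333^0·0.266667^10 = 0.00000
  k=1: C(10,1)·0.733333^1·0.266667^9 = 0.00005
  k=2: C(10,2)·0.733333^2·0.266667^8 = 0.00062
  k=3: C(10,3)·0.733333^3·0.266667^7 = 0.00454
  k=4: C(10,4)·0.733333^4·0.266667^6 = 0.02184
P(X ≤ 4) = 0.02705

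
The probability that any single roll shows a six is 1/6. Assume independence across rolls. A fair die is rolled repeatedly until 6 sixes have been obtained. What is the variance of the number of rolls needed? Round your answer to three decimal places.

Y = total rolls until the sixth success; negative binomial with r=6, p=0.166667.
Var(Y) = r(1−p)/p² = 6·0.833333 / 0.166667² = 180.00000

180.000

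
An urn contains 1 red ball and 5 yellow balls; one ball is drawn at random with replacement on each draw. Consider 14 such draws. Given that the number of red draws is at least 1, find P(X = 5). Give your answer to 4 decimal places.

X ~ Binomial(14, 0.166667). Want P(X=5 | X≥1) = P(X=5) / P(X≥1).
P(X=5) = C(14,5)·0.166667^5·0.833333^9 = 0.049897
P(X≥1) = 1 − 0.077887 = 0.922113
Ratio = 0.049897 / 0.922113 = 0.054112

0.0541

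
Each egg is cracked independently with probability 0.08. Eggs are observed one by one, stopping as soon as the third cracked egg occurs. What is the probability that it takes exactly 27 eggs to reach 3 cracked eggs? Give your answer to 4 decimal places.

Y = trial on which the third success occurs; negative binomial, r=3, p=0.08.
P(Y=27) = C(26,2) · p^3 · (1−p)^24
= 325 · 0.000512 · 0.13518 = 0.022494

0.0225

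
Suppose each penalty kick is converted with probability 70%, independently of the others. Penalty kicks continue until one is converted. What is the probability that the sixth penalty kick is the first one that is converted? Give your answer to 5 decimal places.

Geometric (trials to first success), p = 0.70.
P(Y = 6) = (1−p)^5 · p = 0.00243 · 0.70 = 0.0017010

0.00170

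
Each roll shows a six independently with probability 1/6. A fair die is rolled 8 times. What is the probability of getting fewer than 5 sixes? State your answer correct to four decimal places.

0.9954

X ~ Binomial(8, 0.166667); P(X ≤ 4) = Σ C(8,k) p^k (1−p)^(8−k) over k:
  k=0: C(8,0)·0.166667^0·0.833333^8 = 0.232568
  k=1: C(8,1)·0.166667^1·0.833333^7 = 0.372109
  k=2: C(8,2)·0.166667^2·0.833333^6 = 0.260476
  k=3: C(8,3)·0.166667^3·0.833333^5 = 0.104190
  k=4: C(8,4)·0.166667^4·0.833333^4 = 0.026048
Total = 0.995391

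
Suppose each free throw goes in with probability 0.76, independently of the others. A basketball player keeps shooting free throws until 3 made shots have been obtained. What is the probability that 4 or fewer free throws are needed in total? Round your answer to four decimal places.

0.7550

Finishing within 4 free throws ⇔ at least 3 successes in the first 4. With X ~ Binomial(4, 0.76), P(Y ≤ 4) = 1 − P(X ≤ 2).
  k=0: C(4,0)·0.76^0·0.24^4 = 0.003318
  k=1: C(4,1)·0.76^1·0.24^3 = 0.042025
  k=2: C(4,2)·0.76^2·0.24^2 = 0.199619
1 − 0.244961 = 0.755039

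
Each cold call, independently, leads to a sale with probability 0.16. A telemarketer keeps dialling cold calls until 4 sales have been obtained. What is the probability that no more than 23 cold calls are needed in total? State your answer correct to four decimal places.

0.5141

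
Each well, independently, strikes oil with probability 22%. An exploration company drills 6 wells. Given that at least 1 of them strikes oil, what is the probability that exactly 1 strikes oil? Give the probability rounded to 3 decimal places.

0.492

X ~ Binomial(6, 0.22). Want P(X=1 | X≥1) = P(X=1) / P(X≥1).
P(X=1) = C(6,1)·0.22^1·0.78^5 = 0.38111
P(X≥1) = 1 − 0.22520 = 0.77480
Ratio = 0.38111 / 0.77480 = 0.49188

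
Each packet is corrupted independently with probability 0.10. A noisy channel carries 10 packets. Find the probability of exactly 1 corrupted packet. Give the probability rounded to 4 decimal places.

0.3874

X ~ Binomial(n=10, p=0.10).
P(X=1) = C(10,1) · p^1 · (1−p)^9
= 10 · 0.1 · 0.38742 = 0.387420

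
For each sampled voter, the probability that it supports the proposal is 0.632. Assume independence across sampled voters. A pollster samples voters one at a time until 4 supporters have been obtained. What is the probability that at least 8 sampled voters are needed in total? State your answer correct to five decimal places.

0.23055

Needing more than 7 sampled voters ⇔ fewer than 4 successes in the first 7. With X ~ Binomial(7, 0.632), P(Y > 7) = P(X ≤ 3).
  k=0: C(7,0)·0.632^0·0.368^7 = 0.0009140
  k=1: C(7,1)·0.632^1·0.368^6 = 0.0109876
  k=2: C(7,2)·0.632^2·0.368^5 = 0.0566099
  k=3: C(7,3)·0.632^3·0.368^4 = 0.1620356
P(X ≤ 3) = 0.2305471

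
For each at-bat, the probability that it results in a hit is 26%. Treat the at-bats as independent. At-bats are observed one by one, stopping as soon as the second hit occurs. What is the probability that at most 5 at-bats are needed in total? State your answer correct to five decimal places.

0.38827

Finishing within 5 at-bats ⇔ at least 2 successes in the first 5. With X ~ Binomial(5, 0.26), P(Y ≤ 5) = 1 − P(X ≤ 1).
  k=0: C(5,0)·0.26^0·0.74^5 = 0.2219007
  k=1: C(5,1)·0.26^1·0.74^4 = 0.3898255
1 − 0.6117262 = 0.3882738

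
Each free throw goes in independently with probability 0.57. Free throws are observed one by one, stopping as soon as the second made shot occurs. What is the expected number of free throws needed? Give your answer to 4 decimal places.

3.5088

Y = total free throws until the second success; negative binomial with r=2, p=0.57.
E[Y] = r / p = 2 / 0.57 = 3.508772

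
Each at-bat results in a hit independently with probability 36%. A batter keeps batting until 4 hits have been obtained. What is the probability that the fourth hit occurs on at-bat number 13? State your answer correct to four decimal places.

Y = trial on which the fourth success occurs; negative binomial, r=4, p=0.36.
P(Y=13) = C(12,3) · p^4 · (1−p)^9
= 220 · 0.016796 · 0.018014 = 0.066566

0.0666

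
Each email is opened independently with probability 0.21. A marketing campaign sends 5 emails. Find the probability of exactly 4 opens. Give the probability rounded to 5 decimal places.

X ~ Binomial(n=5, p=0.21).
P(X=4) = C(5,4) · p^4 · (1−p)^1
= 5 · 0.0019448 · 0.79 = 0.0076820

0.00768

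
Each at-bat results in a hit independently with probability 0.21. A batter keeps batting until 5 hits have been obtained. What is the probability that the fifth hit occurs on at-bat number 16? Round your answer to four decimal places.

0.0417

Y = trial on which the fifth success occurs; negative binomial, r=5, p=0.21.
P(Y=16) = C(15,4) · p^5 · (1−p)^11
= 1365 · 0.00040841 · 0.074799 = 0.041699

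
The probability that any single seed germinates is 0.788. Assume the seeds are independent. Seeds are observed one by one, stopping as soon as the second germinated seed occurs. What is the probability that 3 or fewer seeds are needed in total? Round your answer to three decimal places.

0.884

Finishing within 3 seeds ⇔ at least 2 successes in the first 3. With X ~ Binomial(3, 0.788), P(Y ≤ 3) = 1 − P(X ≤ 1).
  k=0: C(3,0)·0.788^0·0.212^3 = 0.00953
  k=1: C(3,1)·0.788^1·0.212^2 = 0.10625
1 − 0.11578 = 0.88422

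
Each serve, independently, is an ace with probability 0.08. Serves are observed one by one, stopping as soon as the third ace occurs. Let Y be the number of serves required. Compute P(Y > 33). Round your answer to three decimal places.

0.502

Needing more than 33 serves ⇔ fewer than 3 successes in the first 33. With X ~ Binomial(33, 0.08), P(Y > 33) = P(X ≤ 2).
  k=0: C(33,0)·0.08^0·0.92^33 = 0.06383
  k=1: C(33,1)·0.08^1·0.92^32 = 0.18315
  k=2: C(33,2)·0.08^2·0.92^31 = 0.25482
P(X ≤ 2) = 0.50180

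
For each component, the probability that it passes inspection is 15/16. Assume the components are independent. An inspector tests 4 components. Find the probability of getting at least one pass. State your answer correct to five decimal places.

0.99998

P(at least one) = 1 − P(none) = 1 − (1 − 0.9375)^4
= 1 − 0.0000153 = 0.9999847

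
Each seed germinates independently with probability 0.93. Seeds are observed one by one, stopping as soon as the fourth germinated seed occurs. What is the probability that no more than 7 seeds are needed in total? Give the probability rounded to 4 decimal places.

0.9993

Finishing within 7 seeds ⇔ at least 4 successes in the first 7. With X ~ Binomial(7, 0.93), P(Y ≤ 7) = 1 − P(X ≤ 3).
  k=0: C(7,0)·0.93^0·0.07^7 = 0.000000
  k=1: C(7,1)·0.93^1·0.07^6 = 0.000001
  k=2: C(7,2)·0.93^2·0.07^5 = 0.000031
  k=3: C(7,3)·0.93^3·0.07^4 = 0.000676
1 − 0.000707 = 0.999293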